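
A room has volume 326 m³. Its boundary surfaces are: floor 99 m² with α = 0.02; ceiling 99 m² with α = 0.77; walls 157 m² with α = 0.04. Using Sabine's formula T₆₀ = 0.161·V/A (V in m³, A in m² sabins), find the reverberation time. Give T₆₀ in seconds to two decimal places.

Summing Sᵢαᵢ: 99·0.02 + 99·0.77 + 157·0.04 = 84.49 m².
T₆₀ = 0.161 × 326 / 84.49 = 0.621 s.

0.62 s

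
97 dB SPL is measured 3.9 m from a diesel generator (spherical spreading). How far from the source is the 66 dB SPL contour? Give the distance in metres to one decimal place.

138.4 m

For a point source L₁ − L₂ = 20·log₁₀(r₂/r₁), so r₂ = r₁·10^((L₁−L₂)/20).
r₂ = 3.9·10^((97−66)/20) = 3.9·10^(31.0/20) = 138.38 m.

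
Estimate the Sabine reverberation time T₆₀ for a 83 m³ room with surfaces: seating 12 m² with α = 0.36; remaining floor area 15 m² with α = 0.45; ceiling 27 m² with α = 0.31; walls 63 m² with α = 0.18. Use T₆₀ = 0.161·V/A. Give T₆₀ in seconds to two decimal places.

Total absorption A = 12·0.36 + 15·0.45 + 27·0.31 + 63·0.18 = 30.78 m² sabins.
T₆₀ = 0.161 × 83 / 30.78 = 0.434 s.

0.43 s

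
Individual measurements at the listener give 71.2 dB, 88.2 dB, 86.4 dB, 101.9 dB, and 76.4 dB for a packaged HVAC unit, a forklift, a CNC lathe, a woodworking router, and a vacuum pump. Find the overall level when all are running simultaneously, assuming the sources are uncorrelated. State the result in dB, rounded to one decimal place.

102.2 dB

Incoherent sources combine by intensity addition: L_total = 10·log₁₀(Σ 10^(L_i/10)).
Σ 10^(L/10) = 10^(71.2/10) + 10^(88.2/10) + 10^(86.4/10) + 10^(101.9/10) + 10^(76.4/10) = 1.664e+10.
L_total = 10·log₁₀(1.664e+10) = 102.21 dB.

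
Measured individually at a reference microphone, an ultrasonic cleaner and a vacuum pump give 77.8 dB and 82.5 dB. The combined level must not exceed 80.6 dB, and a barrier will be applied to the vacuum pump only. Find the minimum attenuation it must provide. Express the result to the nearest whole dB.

Everything except the vacuum pump sums to 10^(77.8/10) = 6.026e+07 in linear terms, 77.80 dB.
The limit corresponds to 10^(80.6/10) = 1.148e+08; subtracting the fixed part leaves 5.456e+07 for the vacuum pump, i.e. 77.37 dB.
So the vacuum pump must be reduced from 82.5 to 77.37 dB: IL = 5.13 dB.

5 dB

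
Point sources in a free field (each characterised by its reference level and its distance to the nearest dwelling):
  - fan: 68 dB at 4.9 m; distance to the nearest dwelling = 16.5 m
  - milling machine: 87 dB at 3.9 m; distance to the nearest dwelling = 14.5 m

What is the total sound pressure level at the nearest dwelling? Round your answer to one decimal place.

75.7 dB

First find each source's level at the receiver (point-source: −20·log₁₀(r/r_ref)), then combine on an intensity basis.
fan: 68 − 20·log₁₀(16.5/4.9) = 68 − 10.55 = 57.45 dB.
milling machine: 87 − 20·log₁₀(14.5/3.9) = 87 − 11.41 = 75.59 dB.
Σ 10^(L/10) = 3.681e+07 → L_total = 10·log₁₀(3.681e+07) = 75.66 dB.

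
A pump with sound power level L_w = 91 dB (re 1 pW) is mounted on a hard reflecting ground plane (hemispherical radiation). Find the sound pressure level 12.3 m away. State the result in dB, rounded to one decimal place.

L_p = L_w − 10·log₁₀(2π·r²) with r = 12.3 m.
2π·r² = 950.6 m², 10·log₁₀ of that is 29.780 dB.
L_p = 91 − 29.780 = 61.22 dB.

61.2 dB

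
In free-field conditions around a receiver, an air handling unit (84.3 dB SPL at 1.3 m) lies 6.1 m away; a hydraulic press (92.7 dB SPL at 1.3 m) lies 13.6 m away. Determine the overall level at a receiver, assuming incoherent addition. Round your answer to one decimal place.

First find each source's level at the receiver (point-source: −20·log₁₀(r/r_ref)), then combine on an intensity basis.
air handling unit: 84.3 − 20·log₁₀(6.1/1.3) = 84.3 − 13.43 = 70.87 dB SPL.
hydraulic press: 92.7 − 20·log₁₀(13.6/1.3) = 92.7 − 20.39 = 72.31 dB SPL.
Σ 10^(L/10) = 2.924e+07 → L_total = 10·log₁₀(2.924e+07) = 74.66 dB SPL.

74.7 dB SPL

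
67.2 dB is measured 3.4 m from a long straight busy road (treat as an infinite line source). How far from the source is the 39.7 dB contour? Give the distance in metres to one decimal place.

1912.0 m

The 27.5 dB drop corresponds to a distance ratio of 10^(27.5/10) for a line source.
r₂ = 3.4·10^((67.2−39.7)/10) = 3.4·10^(27.5/10) = 1911.96 m.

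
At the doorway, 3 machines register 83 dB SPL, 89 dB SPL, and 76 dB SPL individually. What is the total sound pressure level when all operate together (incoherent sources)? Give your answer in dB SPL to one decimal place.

90.1 dB SPL

Incoherent sources combine by intensity addition: L_total = 10·log₁₀(Σ 10^(L_i/10)).
Σ 10^(L/10) = 10^(83/10) + 10^(89/10) + 10^(76/10) = 1.034e+09.
L_total = 10·log₁₀(1.034e+09) = 90.14 dB SPL.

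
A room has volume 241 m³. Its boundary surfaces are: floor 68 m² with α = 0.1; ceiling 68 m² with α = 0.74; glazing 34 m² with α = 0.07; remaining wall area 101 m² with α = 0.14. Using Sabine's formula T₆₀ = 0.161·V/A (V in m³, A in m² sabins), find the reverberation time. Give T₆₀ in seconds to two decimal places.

0.53 s

Summing Sᵢαᵢ: 68·0.1 + 68·0.74 + 34·0.07 + 101·0.14 = 73.64 m².
T₆₀ = 0.161 × 241 / 73.64 = 0.527 s.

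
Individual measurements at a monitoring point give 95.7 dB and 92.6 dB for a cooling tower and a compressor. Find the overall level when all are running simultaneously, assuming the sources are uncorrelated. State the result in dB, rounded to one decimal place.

97.4 dB

Incoherent sources combine by intensity addition: L_total = 10·log₁₀(Σ 10^(L_i/10)).
Σ 10^(L/10) = 10^(95.7/10) + 10^(92.6/10) = 5.535e+09.
L_total = 10·log₁₀(5.535e+09) = 97.43 dB.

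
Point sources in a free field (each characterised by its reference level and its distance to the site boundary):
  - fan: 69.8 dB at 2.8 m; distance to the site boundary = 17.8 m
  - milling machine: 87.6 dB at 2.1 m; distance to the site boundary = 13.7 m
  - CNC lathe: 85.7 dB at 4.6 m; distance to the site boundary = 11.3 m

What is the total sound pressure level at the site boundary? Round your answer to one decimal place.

78.8 dB

Propagate each source to the receiver with L = L_ref − 20·log₁₀(r/r_ref), then add intensities.
fan: 69.8 − 20·log₁₀(17.8/2.8) = 69.8 − 16.07 = 53.73 dB.
milling machine: 87.6 − 20·log₁₀(13.7/2.1) = 87.6 − 16.29 = 71.31 dB.
CNC lathe: 85.7 − 20·log₁₀(11.3/4.6) = 85.7 − 7.81 = 77.89 dB.
Σ 10^(L/10) = 7.533e+07 → L_total = 10·log₁₀(7.533e+07) = 78.77 dB.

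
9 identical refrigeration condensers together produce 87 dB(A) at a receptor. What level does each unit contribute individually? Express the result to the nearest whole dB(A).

77 dB(A)

9 equal contributions raise the level by 10·log₁₀ 9 = 9.542 dB, so each unit alone gives 87 − 9.542.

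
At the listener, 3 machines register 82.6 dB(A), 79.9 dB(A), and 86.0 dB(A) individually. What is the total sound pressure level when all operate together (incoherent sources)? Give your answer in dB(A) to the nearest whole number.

For uncorrelated sources the intensities add, so convert each level to linear form, sum, and take 10·log₁₀ of the total.
Σ 10^(L/10) = 10^(82.6/10) + 10^(79.9/10) + 10^(86.0/10) = 6.778e+08.
L_total = 10·log₁₀(6.778e+08) = 88.31 dB(A).

88 dB(A)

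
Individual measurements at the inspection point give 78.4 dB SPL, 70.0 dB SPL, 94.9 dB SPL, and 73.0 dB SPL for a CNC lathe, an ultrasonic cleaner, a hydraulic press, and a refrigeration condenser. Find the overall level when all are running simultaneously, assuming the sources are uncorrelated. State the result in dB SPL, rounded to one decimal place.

95.0 dB SPL

For uncorrelated sources the intensities add, so convert each level to linear form, sum, and take 10·log₁₀ of the total.
Σ 10^(L/10) = 10^(78.4/10) + 10^(70.0/10) + 10^(94.9/10) + 10^(73.0/10) = 3.189e+09.
L_total = 10·log₁₀(3.189e+09) = 95.04 dB SPL.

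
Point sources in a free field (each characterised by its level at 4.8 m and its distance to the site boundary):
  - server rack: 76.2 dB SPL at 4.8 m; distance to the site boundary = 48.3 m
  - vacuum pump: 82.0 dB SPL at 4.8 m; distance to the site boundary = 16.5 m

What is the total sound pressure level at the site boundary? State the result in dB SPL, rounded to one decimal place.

71.4 dB SPL

Apply inverse-square spreading to bring every level to the receiver, then sum 10^(L/10).
server rack: 76.2 − 20·log₁₀(48.3/4.8) = 76.2 − 20.05 = 56.15 dB SPL.
vacuum pump: 82.0 − 20·log₁₀(16.5/4.8) = 82.0 − 10.72 = 71.28 dB SPL.
Σ 10^(L/10) = 1.382e+07 → L_total = 10·log₁₀(1.382e+07) = 71.41 dB SPL.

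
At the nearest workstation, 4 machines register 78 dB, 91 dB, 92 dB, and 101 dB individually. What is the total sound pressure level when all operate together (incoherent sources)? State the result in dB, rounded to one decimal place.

101.9 dB

For uncorrelated sources the intensities add, so convert each level to linear form, sum, and take 10·log₁₀ of the total.
Σ 10^(L/10) = 10^(78/10) + 10^(91/10) + 10^(92/10) + 10^(101/10) = 1.550e+10.
L_total = 10·log₁₀(1.550e+10) = 101.90 dB.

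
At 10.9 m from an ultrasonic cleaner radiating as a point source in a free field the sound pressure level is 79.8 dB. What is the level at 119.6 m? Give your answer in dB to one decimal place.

59.0 dB

Point-source attenuation: ΔL = 20·log₁₀(r₂/r₁) = 20·log₁₀(119.6/10.9) = 20.806 dB.
L₂ = 79.8 − 20·log₁₀(119.6/10.9) = 79.8 − 20.806 = 58.99 dB.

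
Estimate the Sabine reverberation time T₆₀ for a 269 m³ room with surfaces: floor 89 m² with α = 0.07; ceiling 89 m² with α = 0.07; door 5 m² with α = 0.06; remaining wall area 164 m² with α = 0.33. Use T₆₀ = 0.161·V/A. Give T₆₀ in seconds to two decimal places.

A = Σ Sᵢαᵢ = 89·0.07 + 89·0.07 + 5·0.06 + 164·0.33 = 66.88 m².
T₆₀ = 0.161·V/A = 0.161·269/66.88 = 0.648 s.

0.65 s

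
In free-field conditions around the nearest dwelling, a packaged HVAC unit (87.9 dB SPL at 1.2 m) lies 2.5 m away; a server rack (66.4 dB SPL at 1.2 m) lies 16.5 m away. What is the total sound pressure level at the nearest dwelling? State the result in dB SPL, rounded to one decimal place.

81.5 dB SPL

Propagate each source to the receiver with L = L_ref − 20·log₁₀(r/r_ref), then add intensities.
packaged HVAC unit: 87.9 − 20·log₁₀(2.5/1.2) = 87.9 − 6.38 = 81.52 dB SPL.
server rack: 66.4 − 20·log₁₀(16.5/1.2) = 66.4 − 22.77 = 43.63 dB SPL.
Σ 10^(L/10) = 1.421e+08 → L_total = 10·log₁₀(1.421e+08) = 81.53 dB SPL.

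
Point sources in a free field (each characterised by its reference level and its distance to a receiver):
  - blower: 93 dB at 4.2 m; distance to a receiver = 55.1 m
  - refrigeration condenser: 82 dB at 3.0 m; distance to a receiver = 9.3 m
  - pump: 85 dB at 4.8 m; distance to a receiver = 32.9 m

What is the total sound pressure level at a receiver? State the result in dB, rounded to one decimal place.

75.4 dB

Apply inverse-square spreading to bring every level to the receiver, then sum 10^(L/10).
blower: 93 − 20·log₁₀(55.1/4.2) = 93 − 22.36 = 70.64 dB.
refrigeration condenser: 82 − 20·log₁₀(9.3/3.0) = 82 − 9.83 = 72.17 dB.
pump: 85 − 20·log₁₀(32.9/4.8) = 85 − 16.72 = 68.28 dB.
Σ 10^(L/10) = 3.482e+07 → L_total = 10·log₁₀(3.482e+07) = 75.42 dB.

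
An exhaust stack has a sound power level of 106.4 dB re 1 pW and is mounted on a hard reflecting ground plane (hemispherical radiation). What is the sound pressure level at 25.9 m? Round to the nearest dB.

70 dB

The power spreads over a hemisphere of area 2π·r², so L_p = L_w − 10·log₁₀(2π·r²).
2π·r² = 4215 m², 10·log₁₀ of that is 36.248 dB.
L_p = 106.4 − 36.248 = 70.15 dB.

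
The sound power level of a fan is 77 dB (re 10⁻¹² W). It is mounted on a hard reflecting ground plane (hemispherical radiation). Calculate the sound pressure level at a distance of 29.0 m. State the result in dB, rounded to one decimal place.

39.8 dB

Free-field hemispherical radiation: L_p = L_w − 10·log₁₀(2π·r²), r = 29.0 m.
2π·r² = 5284 m², 10·log₁₀ of that is 37.230 dB.
L_p = 77 − 37.230 = 39.77 dB.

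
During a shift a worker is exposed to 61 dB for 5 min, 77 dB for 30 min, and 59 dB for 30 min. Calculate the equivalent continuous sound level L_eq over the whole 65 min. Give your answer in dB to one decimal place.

Weight each interval's intensity by its duration and average over T = 65 min:
Σ tᵢ·10^(Lᵢ/10) = 5·10^(61/10) + 30·10^(77/10) + 30·10^(59/10) = 1.534e+09.
L_eq = 10·log₁₀(1.534e+09/65) = 73.73 dB.

73.7 dB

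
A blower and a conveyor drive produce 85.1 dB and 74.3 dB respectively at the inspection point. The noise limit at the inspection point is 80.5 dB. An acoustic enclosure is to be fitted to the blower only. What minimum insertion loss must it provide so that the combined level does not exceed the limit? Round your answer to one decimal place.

5.8 dB

Fixed contribution from the other source: Σ 10^(L/10) = 10^(74.3/10) = 2.692e+07 (74.30 dB).
To meet 80.5 dB overall, the treated blower may contribute at most 10^(80.5/10) − 2.692e+07 = 8.529e+07, i.e. 79.31 dB.
Required insertion loss = 85.1 − 79.31 = 5.79 dB.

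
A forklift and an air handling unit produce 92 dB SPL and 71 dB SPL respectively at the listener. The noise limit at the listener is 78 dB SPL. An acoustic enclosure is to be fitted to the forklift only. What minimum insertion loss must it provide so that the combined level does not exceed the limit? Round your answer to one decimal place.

15.0 dB

Everything except the forklift sums to 10^(71/10) = 1.259e+07 in linear terms, 71.00 dB SPL.
The limit corresponds to 10^(78/10) = 6.310e+07; subtracting the fixed part leaves 5.051e+07 for the forklift, i.e. 77.03 dB SPL.
Required insertion loss = 92 − 77.03 = 14.97 dB.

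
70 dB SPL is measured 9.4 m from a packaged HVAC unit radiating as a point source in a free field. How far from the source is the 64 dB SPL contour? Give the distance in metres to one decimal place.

18.8 m

For a point source L₁ − L₂ = 20·log₁₀(r₂/r₁), so r₂ = r₁·10^((L₁−L₂)/20).
r₂ = 9.4·10^((70−64)/20) = 9.4·10^(6.0/20) = 18.76 m.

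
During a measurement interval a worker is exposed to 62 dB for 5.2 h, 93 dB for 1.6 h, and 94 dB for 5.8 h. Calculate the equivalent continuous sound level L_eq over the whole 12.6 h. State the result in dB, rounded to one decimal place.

91.5 dB

L_eq = 10·log₁₀[(1/T)·Σ tᵢ·10^(Lᵢ/10)] with T = 12.6 h.
Σ tᵢ·10^(Lᵢ/10) = 5.2·10^(62/10) + 1.6·10^(93/10) + 5.8·10^(94/10) = 1.777e+10.
L_eq = 10·log₁₀(1.777e+10/12.6) = 91.49 dB.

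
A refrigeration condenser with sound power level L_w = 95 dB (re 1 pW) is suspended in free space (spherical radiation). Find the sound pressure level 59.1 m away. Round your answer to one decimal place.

48.6 dB

L_p = L_w − 10·log₁₀(4π·r²) with r = 59.1 m.
4π·r² = 4.389e+04 m², 10·log₁₀ of that is 46.424 dB.
L_p = 95 − 46.424 = 48.58 dB.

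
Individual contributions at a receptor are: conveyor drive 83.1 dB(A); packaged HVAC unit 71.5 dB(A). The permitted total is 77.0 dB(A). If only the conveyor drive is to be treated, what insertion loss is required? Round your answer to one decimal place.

7.5 dB

Fixed contribution from the other source: Σ 10^(L/10) = 10^(71.5/10) = 1.413e+07 (71.50 dB(A)).
To meet 77.0 dB(A) overall, the treated conveyor drive may contribute at most 10^(77.0/10) − 1.413e+07 = 3.599e+07, i.e. 75.56 dB(A).
Required insertion loss = 83.1 − 75.56 = 7.54 dB.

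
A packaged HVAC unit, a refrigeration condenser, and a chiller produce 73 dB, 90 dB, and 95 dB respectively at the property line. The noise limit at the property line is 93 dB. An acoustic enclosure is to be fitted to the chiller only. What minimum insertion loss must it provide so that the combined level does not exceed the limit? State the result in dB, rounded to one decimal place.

Fixed contribution from the other sources: Σ 10^(L/10) = 10^(73/10) + 10^(90/10) = 1.020e+09 (90.09 dB).
To meet 93 dB overall, the treated chiller may contribute at most 10^(93/10) − 1.020e+09 = 9.753e+08, i.e. 89.89 dB.
Required insertion loss = 95 − 89.89 = 5.11 dB.

5.1 dB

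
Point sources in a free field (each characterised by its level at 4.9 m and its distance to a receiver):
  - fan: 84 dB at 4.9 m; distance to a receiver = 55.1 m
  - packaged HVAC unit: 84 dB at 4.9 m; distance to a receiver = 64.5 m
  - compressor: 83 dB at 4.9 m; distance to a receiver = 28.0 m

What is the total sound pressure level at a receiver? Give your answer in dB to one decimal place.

Apply inverse-square spreading to bring every level to the receiver, then sum 10^(L/10).
fan: 84 − 20·log₁₀(55.1/4.9) = 84 − 21.02 = 62.98 dB.
packaged HVAC unit: 84 − 20·log₁₀(64.5/4.9) = 84 − 22.39 = 61.61 dB.
compressor: 83 − 20·log₁₀(28.0/4.9) = 83 − 15.14 = 67.86 dB.
Σ 10^(L/10) = 9.547e+06 → L_total = 10·log₁₀(9.547e+06) = 69.80 dB.

69.8 dB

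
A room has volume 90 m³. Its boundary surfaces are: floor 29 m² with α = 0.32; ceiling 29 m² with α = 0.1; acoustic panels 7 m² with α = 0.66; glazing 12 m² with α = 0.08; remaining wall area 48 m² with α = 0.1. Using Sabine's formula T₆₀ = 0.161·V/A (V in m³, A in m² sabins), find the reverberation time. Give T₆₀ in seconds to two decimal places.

0.64 s

Summing Sᵢαᵢ: 29·0.32 + 29·0.1 + 7·0.66 + 12·0.08 + 48·0.1 = 22.56 m².
T₆₀ = 0.161 × 90 / 22.56 = 0.642 s.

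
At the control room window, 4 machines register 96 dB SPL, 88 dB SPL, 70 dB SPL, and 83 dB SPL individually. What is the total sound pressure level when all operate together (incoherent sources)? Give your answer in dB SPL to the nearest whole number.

Incoherent sources combine by intensity addition: L_total = 10·log₁₀(Σ 10^(L_i/10)).
Σ 10^(L/10) = 10^(96/10) + 10^(88/10) + 10^(70/10) + 10^(83/10) = 4.822e+09.
L_total = 10·log₁₀(4.822e+09) = 96.83 dB SPL.

97 dB SPL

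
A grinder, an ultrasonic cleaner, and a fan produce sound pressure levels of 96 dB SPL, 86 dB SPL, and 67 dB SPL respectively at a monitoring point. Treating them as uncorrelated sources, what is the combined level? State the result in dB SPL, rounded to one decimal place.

For uncorrelated sources the intensities add, so convert each level to linear form, sum, and take 10·log₁₀ of the total.
Σ 10^(L/10) = 10^(96/10) + 10^(86/10) + 10^(67/10) = 4.384e+09.
L_total = 10·log₁₀(4.384e+09) = 96.42 dB SPL.

96.4 dB SPL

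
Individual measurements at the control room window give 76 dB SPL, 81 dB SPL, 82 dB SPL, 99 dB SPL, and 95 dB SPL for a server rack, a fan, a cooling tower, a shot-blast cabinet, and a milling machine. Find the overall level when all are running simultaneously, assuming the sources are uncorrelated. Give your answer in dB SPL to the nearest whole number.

101 dB SPL

For uncorrelated sources the intensities add, so convert each level to linear form, sum, and take 10·log₁₀ of the total.
Σ 10^(L/10) = 10^(76/10) + 10^(81/10) + 10^(82/10) + 10^(99/10) + 10^(95/10) = 1.143e+10.
L_total = 10·log₁₀(1.143e+10) = 100.58 dB SPL.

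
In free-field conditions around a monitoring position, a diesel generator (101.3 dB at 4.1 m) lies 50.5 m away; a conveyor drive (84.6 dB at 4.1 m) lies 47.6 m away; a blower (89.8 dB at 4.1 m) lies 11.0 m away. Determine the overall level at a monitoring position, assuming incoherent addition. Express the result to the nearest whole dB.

First find each source's level at the receiver (point-source: −20·log₁₀(r/r_ref)), then combine on an intensity basis.
diesel generator: 101.3 − 20·log₁₀(50.5/4.1) = 101.3 − 21.81 = 79.49 dB.
conveyor drive: 84.6 − 20·log₁₀(47.6/4.1) = 84.6 − 21.30 = 63.30 dB.
blower: 89.8 − 20·log₁₀(11.0/4.1) = 89.8 − 8.57 = 81.23 dB.
Σ 10^(L/10) = 2.237e+08 → L_total = 10·log₁₀(2.237e+08) = 83.50 dB.

83 dB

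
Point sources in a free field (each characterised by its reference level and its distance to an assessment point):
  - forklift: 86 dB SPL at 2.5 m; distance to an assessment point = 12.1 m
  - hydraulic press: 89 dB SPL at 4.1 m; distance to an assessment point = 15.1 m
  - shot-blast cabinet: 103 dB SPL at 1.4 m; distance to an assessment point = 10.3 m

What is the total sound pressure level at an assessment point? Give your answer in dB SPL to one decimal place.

86.5 dB SPL

Apply inverse-square spreading to bring every level to the receiver, then sum 10^(L/10).
forklift: 86 − 20·log₁₀(12.1/2.5) = 86 − 13.70 = 72.30 dB SPL.
hydraulic press: 89 − 20·log₁₀(15.1/4.1) = 89 − 11.32 = 77.68 dB SPL.
shot-blast cabinet: 103 − 20·log₁₀(10.3/1.4) = 103 − 17.33 = 85.67 dB SPL.
Σ 10^(L/10) = 4.442e+08 → L_total = 10·log₁₀(4.442e+08) = 86.48 dB SPL.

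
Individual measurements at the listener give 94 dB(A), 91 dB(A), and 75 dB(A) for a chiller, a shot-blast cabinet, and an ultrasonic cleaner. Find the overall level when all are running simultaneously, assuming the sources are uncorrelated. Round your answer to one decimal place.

95.8 dB(A)

Incoherent sources combine by intensity addition: L_total = 10·log₁₀(Σ 10^(L_i/10)).
Σ 10^(L/10) = 10^(94/10) + 10^(91/10) + 10^(75/10) = 3.802e+09.
L_total = 10·log₁₀(3.802e+09) = 95.80 dB(A).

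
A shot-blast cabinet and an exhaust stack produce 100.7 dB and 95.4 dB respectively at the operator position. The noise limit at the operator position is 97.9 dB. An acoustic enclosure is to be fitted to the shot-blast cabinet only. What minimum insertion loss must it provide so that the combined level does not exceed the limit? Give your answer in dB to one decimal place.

Everything except the shot-blast cabinet sums to 10^(95.4/10) = 3.467e+09 in linear terms, 95.40 dB.
The limit corresponds to 10^(97.9/10) = 6.166e+09; subtracting the fixed part leaves 2.699e+09 for the shot-blast cabinet, i.e. 94.31 dB.
So the shot-blast cabinet must be reduced from 100.7 to 94.31 dB: IL = 6.39 dB.

6.4 dB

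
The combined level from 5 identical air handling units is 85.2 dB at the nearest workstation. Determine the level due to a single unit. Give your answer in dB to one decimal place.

Dividing the total intensity by 5 lowers the level by 10·log₁₀ 5 = 6.990 dB: L₁ = 85.2 − 6.990.

78.2 dB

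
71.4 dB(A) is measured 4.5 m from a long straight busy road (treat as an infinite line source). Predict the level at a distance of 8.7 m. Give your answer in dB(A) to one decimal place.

68.5 dB(A)

Cylindrical spreading from a line source gives a 10·log₁₀(r₂/r₁) drop.
L₂ = 71.4 − 10·log₁₀(8.7/4.5) = 71.4 − 2.863 = 68.54 dB(A).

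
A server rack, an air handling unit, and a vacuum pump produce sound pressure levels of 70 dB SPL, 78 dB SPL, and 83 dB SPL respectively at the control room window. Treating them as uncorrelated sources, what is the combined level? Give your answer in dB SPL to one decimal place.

84.4 dB SPL

Incoherent sources combine by intensity addition: L_total = 10·log₁₀(Σ 10^(L_i/10)).
Σ 10^(L/10) = 10^(70/10) + 10^(78/10) + 10^(83/10) = 2.726e+08.
L_total = 10·log₁₀(2.726e+08) = 84.36 dB SPL.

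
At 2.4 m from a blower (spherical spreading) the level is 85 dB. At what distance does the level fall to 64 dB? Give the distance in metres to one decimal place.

The 21.0 dB drop corresponds to a distance ratio of 10^(21.0/20) for a point source.
r₂ = 2.4·10^((85−64)/20) = 2.4·10^(21.0/20) = 26.93 m.

26.9 m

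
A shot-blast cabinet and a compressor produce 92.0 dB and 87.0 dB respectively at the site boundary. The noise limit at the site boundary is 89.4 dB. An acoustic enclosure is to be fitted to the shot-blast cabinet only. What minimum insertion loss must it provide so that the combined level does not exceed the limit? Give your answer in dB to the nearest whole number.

Everything except the shot-blast cabinet sums to 10^(87.0/10) = 5.012e+08 in linear terms, 87.00 dB.
The limit corresponds to 10^(89.4/10) = 8.710e+08; subtracting the fixed part leaves 3.698e+08 for the shot-blast cabinet, i.e. 85.68 dB.
Required insertion loss = 92.0 − 85.68 = 6.32 dB.

6 dB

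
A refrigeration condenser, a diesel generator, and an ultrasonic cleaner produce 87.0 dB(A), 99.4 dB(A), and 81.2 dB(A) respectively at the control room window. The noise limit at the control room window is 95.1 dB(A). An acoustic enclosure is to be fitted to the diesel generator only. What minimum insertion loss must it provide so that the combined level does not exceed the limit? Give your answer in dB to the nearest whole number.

5 dB

Fixed contribution from the other sources: Σ 10^(L/10) = 10^(87.0/10) + 10^(81.2/10) = 6.330e+08 (88.01 dB(A)).
The limit corresponds to 10^(95.1/10) = 3.236e+09; subtracting the fixed part leaves 2.603e+09 for the diesel generator, i.e. 94.15 dB(A).
Required insertion loss = 99.4 − 94.15 = 5.25 dB.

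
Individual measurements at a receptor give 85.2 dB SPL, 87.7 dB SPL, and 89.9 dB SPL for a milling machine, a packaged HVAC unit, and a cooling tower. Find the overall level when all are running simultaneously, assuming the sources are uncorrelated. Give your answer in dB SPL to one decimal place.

Incoherent sources combine by intensity addition: L_total = 10·log₁₀(Σ 10^(L_i/10)).
Σ 10^(L/10) = 10^(85.2/10) + 10^(87.7/10) + 10^(89.9/10) = 1.897e+09.
L_total = 10·log₁₀(1.897e+09) = 92.78 dB SPL.

92.8 dB SPL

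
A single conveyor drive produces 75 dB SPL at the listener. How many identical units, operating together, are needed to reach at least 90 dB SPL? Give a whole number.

Need L₁ + 10·log₁₀ N ≥ 90, i.e. log₁₀ N ≥ 1.50.
N ≥ 10^(15.0/10) = 31.623, so N = 32.

32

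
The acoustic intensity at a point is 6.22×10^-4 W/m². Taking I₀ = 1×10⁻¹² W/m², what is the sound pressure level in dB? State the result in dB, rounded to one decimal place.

I/I₀ = 6.22×10^-4/10⁻¹² = 6.22×10^8, and L = 10·log₁₀(I/I₀).
L = 10·(0.7938 + 8) = 87.94 dB.

87.9 dB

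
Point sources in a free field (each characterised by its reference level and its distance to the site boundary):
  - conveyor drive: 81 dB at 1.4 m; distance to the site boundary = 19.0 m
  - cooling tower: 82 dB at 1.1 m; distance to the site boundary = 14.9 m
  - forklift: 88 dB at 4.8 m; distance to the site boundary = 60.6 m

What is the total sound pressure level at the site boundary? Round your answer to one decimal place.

Apply inverse-square spreading to bring every level to the receiver, then sum 10^(L/10).
conveyor drive: 81 − 20·log₁₀(19.0/1.4) = 81 − 22.65 = 58.35 dB.
cooling tower: 82 − 20·log₁₀(14.9/1.1) = 82 − 22.64 = 59.36 dB.
forklift: 88 − 20·log₁₀(60.6/4.8) = 88 − 22.02 = 65.98 dB.
Σ 10^(L/10) = 5.506e+06 → L_total = 10·log₁₀(5.506e+06) = 67.41 dB.

67.4 dB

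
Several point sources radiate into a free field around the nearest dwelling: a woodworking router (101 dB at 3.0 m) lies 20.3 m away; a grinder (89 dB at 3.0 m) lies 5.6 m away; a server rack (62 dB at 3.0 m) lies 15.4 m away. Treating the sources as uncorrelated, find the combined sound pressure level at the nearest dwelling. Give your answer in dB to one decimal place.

Propagate each source to the receiver with L = L_ref − 20·log₁₀(r/r_ref), then add intensities.
woodworking router: 101 − 20·log₁₀(20.3/3.0) = 101 − 16.61 = 84.39 dB.
grinder: 89 − 20·log₁₀(5.6/3.0) = 89 − 5.42 = 83.58 dB.
server rack: 62 − 20·log₁₀(15.4/3.0) = 62 − 14.21 = 47.79 dB.
Σ 10^(L/10) = 5.030e+08 → L_total = 10·log₁₀(5.030e+08) = 87.02 dB.

87.0 dB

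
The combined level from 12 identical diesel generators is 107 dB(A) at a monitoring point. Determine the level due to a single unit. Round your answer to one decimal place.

12 equal contributions raise the level by 10·log₁₀ 12 = 10.792 dB, so each unit alone gives 107 − 10.792.

96.2 dB(A)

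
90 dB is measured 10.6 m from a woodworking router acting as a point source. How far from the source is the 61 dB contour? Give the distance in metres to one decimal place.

Point-source spreading drops the level by 20·log₁₀(r₂/r₁); inverting, r₂/r₁ = 10^(ΔL/20).
r₂ = 10.6·10^((90−61)/20) = 10.6·10^(29.0/20) = 298.75 m.

298.7 m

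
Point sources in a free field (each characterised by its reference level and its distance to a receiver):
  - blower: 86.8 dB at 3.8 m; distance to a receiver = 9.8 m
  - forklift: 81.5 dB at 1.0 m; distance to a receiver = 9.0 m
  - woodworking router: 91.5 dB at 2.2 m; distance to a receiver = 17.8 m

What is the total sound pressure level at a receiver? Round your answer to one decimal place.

Apply inverse-square spreading to bring every level to the receiver, then sum 10^(L/10).
blower: 86.8 − 20·log₁₀(9.8/3.8) = 86.8 − 8.23 = 78.57 dB.
forklift: 81.5 − 20·log₁₀(9.0/1.0) = 81.5 − 19.08 = 62.42 dB.
woodworking router: 91.5 − 20·log₁₀(17.8/2.2) = 91.5 − 18.16 = 73.34 dB.
Σ 10^(L/10) = 9.529e+07 → L_total = 10·log₁₀(9.529e+07) = 79.79 dB.

79.8 dB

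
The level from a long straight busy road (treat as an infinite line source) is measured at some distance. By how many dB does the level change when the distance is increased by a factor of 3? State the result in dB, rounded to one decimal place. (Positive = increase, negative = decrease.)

Line-source spreading: ΔL = −10·log₁₀(r₂/r₁).
ΔL = −10·log₁₀(3) = -4.77 dB.

-4.8 dB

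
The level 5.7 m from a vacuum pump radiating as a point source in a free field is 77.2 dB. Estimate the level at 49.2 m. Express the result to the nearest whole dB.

58 dB

For a point source, L₂ = L₁ − 20·log₁₀(r₂/r₁).
L₂ = 77.2 − 20·log₁₀(49.2/5.7) = 77.2 − 18.722 = 58.48 dB.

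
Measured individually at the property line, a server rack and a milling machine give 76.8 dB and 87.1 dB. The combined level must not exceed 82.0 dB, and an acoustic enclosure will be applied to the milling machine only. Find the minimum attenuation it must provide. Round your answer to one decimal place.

Fixed contribution from the other source: Σ 10^(L/10) = 10^(76.8/10) = 4.786e+07 (76.80 dB).
To meet 82.0 dB overall, the treated milling machine may contribute at most 10^(82.0/10) − 4.786e+07 = 1.106e+08, i.e. 80.44 dB.
Required insertion loss = 87.1 − 80.44 = 6.66 dB.

6.7 dB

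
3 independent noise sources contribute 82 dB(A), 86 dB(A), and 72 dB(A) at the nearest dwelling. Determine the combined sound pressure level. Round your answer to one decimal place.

87.6 dB(A)

Incoherent sources combine by intensity addition: L_total = 10·log₁₀(Σ 10^(L_i/10)).
Σ 10^(L/10) = 10^(82/10) + 10^(86/10) + 10^(72/10) = 5.724e+08.
L_total = 10·log₁₀(5.724e+08) = 87.58 dB(A).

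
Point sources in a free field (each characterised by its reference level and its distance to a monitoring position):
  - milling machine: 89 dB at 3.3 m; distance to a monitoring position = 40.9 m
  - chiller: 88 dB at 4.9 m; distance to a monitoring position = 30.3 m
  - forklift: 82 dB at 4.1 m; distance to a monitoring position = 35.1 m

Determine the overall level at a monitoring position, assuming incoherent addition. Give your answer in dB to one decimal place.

First find each source's level at the receiver (point-source: −20·log₁₀(r/r_ref)), then combine on an intensity basis.
milling machine: 89 − 20·log₁₀(40.9/3.3) = 89 − 21.86 = 67.14 dB.
chiller: 88 − 20·log₁₀(30.3/4.9) = 88 − 15.82 = 72.18 dB.
forklift: 82 − 20·log₁₀(35.1/4.1) = 82 − 18.65 = 63.35 dB.
Σ 10^(L/10) = 2.383e+07 → L_total = 10·log₁₀(2.383e+07) = 73.77 dB.

73.8 dB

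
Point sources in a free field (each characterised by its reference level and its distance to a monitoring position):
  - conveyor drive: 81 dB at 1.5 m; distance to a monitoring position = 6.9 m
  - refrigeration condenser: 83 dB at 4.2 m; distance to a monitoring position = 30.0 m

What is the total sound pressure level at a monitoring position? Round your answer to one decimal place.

69.9 dB

First find each source's level at the receiver (point-source: −20·log₁₀(r/r_ref)), then combine on an intensity basis.
conveyor drive: 81 − 20·log₁₀(6.9/1.5) = 81 − 13.26 = 67.74 dB.
refrigeration condenser: 83 − 20·log₁₀(30.0/4.2) = 83 − 17.08 = 65.92 dB.
Σ 10^(L/10) = 9.860e+06 → L_total = 10·log₁₀(9.860e+06) = 69.94 dB.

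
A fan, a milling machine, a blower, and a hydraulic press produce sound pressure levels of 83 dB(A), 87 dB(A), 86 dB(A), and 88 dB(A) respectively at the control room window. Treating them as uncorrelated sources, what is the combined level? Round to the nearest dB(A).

92 dB(A)

For uncorrelated sources the intensities add, so convert each level to linear form, sum, and take 10·log₁₀ of the total.
Σ 10^(L/10) = 10^(83/10) + 10^(87/10) + 10^(86/10) + 10^(88/10) = 1.730e+09.
L_total = 10·log₁₀(1.730e+09) = 92.38 dB(A).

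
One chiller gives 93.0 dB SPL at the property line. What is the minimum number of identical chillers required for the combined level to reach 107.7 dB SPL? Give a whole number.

The shortfall is 107.7 − 93.0 = 14.7 dB, and N units add 10·log₁₀ N, so need 10·log₁₀ N ≥ 14.7.
N ≥ 10^(14.7/10) = 29.512, so N = 30.

30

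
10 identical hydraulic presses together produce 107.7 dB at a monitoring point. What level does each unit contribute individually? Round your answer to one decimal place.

97.7 dB

For N identical incoherent sources L_total = L₁ + 10·log₁₀ N, so L₁ = 107.7 − 10·log₁₀(10) = 107.7 − 10.000.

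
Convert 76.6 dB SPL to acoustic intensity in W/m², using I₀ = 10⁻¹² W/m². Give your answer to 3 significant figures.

4.57e-05 W/m²

L = 10·log₁₀(I/I₀) ⇒ I = I₀·10^(L/10) = 10⁻¹² × 10^7.66.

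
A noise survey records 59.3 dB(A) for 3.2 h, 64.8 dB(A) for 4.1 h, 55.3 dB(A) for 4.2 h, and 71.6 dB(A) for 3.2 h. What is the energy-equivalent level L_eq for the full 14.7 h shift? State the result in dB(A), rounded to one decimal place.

66.3 dB(A)

L_eq = 10·log₁₀[(1/T)·Σ tᵢ·10^(Lᵢ/10)] with T = 14.7 h.
Σ tᵢ·10^(Lᵢ/10) = 3.2·10^(59.3/10) + 4.1·10^(64.8/10) + 4.2·10^(55.3/10) + 3.2·10^(71.6/10) = 6.278e+07.
L_eq = 10·log₁₀(6.278e+07/14.7) = 66.31 dB(A).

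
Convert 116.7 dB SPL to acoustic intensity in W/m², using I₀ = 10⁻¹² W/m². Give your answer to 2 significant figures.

0.47 W/m²

I = I₀·10^(L/10) = 10⁻¹² × 10^(116.7/10) = 10^(-0.330).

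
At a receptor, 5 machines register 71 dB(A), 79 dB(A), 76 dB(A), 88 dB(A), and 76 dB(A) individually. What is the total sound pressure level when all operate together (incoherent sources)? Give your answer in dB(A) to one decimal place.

Incoherent sources combine by intensity addition: L_total = 10·log₁₀(Σ 10^(L_i/10)).
Σ 10^(L/10) = 10^(71/10) + 10^(79/10) + 10^(76/10) + 10^(88/10) + 10^(76/10) = 8.026e+08.
L_total = 10·log₁₀(8.026e+08) = 89.04 dB(A).

89.0 dB(A)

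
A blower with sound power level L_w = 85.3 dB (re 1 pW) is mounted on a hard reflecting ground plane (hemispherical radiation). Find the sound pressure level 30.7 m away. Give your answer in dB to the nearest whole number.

L_p = L_w − 10·log₁₀(2π·r²) with r = 30.7 m.
2π·r² = 5922 m², 10·log₁₀ of that is 37.725 dB.
L_p = 85.3 − 37.725 = 47.58 dB.

48 dB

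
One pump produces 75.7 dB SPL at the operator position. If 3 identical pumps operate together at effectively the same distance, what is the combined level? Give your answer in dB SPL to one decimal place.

80.5 dB SPL

N identical incoherent sources raise the level by 10·log₁₀ N.
L_total = 75.7 + 10·log₁₀(3) = 75.7 + 4.771 = 80.47 dB SPL.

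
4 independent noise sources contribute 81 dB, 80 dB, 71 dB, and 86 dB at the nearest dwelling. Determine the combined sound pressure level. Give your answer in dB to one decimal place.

For uncorrelated sources the intensities add, so convert each level to linear form, sum, and take 10·log₁₀ of the total.
Σ 10^(L/10) = 10^(81/10) + 10^(80/10) + 10^(71/10) + 10^(86/10) = 6.366e+08.
L_total = 10·log₁₀(6.366e+08) = 88.04 dB.

88.0 dB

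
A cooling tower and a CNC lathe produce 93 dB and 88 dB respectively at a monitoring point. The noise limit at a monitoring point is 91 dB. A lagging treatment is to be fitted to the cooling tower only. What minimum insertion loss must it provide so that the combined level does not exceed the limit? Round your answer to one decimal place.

Everything except the cooling tower sums to 10^(88/10) = 6.310e+08 in linear terms, 88.00 dB.
The limit corresponds to 10^(91/10) = 1.259e+09; subtracting the fixed part leaves 6.280e+08 for the cooling tower, i.e. 87.98 dB.
So the cooling tower must be reduced from 93 to 87.98 dB: IL = 5.02 dB.

5.0 dB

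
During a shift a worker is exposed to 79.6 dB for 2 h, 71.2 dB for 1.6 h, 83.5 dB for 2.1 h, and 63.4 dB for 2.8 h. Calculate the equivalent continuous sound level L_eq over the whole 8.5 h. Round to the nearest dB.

L_eq = 10·log₁₀[(1/T)·Σ tᵢ·10^(Lᵢ/10)] with T = 8.5 h.
Σ tᵢ·10^(Lᵢ/10) = 2·10^(79.6/10) + 1.6·10^(71.2/10) + 2.1·10^(83.5/10) + 2.8·10^(63.4/10) = 6.798e+08.
L_eq = 10·log₁₀(6.798e+08/8.5) = 79.03 dB.

79 dB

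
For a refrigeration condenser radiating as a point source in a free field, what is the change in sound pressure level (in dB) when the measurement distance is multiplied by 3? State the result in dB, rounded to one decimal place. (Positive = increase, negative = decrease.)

With spherical spreading the level changes by −20·log₁₀(r₂/r₁).
ΔL = −20·log₁₀(3) = -9.54 dB.

-9.5 dB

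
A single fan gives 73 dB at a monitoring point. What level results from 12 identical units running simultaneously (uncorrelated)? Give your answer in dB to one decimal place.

L_total = L₁ + 10·log₁₀ N for N identical incoherent sources.
L_total = 73 + 10·log₁₀(12) = 73 + 10.792 = 83.79 dB.

83.8 dB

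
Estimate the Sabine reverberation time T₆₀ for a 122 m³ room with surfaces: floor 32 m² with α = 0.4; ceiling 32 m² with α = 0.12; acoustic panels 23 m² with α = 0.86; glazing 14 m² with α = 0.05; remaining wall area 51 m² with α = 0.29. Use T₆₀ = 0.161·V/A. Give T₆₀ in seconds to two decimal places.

Summing Sᵢαᵢ: 32·0.4 + 32·0.12 + 23·0.86 + 14·0.05 + 51·0.29 = 51.91 m².
T₆₀ = 0.161 × 122 / 51.91 = 0.378 s.

0.38 s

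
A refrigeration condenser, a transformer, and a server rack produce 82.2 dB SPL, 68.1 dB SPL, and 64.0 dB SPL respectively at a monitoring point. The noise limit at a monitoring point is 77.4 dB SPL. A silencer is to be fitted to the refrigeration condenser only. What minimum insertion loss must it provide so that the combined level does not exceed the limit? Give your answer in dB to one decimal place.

The untreated sources together contribute 10^(68.1/10) + 10^(64.0/10) = 8.968e+06, i.e. 69.53 dB SPL.
The limit corresponds to 10^(77.4/10) = 5.495e+07; subtracting the fixed part leaves 4.599e+07 for the refrigeration condenser, i.e. 76.63 dB SPL.
Required insertion loss = 82.2 − 76.63 = 5.57 dB.

5.6 dB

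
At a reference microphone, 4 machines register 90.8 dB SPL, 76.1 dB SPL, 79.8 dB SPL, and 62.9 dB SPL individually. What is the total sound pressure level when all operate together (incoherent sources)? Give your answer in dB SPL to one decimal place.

Incoherent sources combine by intensity addition: L_total = 10·log₁₀(Σ 10^(L_i/10)).
Σ 10^(L/10) = 10^(90.8/10) + 10^(76.1/10) + 10^(79.8/10) + 10^(62.9/10) = 1.340e+09.
L_total = 10·log₁₀(1.340e+09) = 91.27 dB SPL.

91.3 dB SPL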